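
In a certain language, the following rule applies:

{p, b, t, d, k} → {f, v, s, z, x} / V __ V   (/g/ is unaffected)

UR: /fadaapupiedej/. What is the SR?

fazaafufiezej

/d/ is a stop between vowels /a/ and /a/, so it spirantizes to the fricative [z].
/p/ is a stop between vowels /a/ and /u/, so it spirantizes to the fricative [f].
/p/ is a stop between vowels /u/ and /i/, so it spirantizes to the fricative [f].
/d/ is a stop between vowels /e/ and /e/, so it spirantizes to the fricative [z].
Surface form: [fazaafufiezej].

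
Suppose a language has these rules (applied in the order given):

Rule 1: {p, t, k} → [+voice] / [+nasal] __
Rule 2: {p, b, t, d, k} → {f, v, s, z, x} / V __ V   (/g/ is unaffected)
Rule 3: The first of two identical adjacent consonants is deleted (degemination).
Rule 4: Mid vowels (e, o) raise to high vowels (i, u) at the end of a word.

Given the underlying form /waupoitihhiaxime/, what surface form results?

Rule 1 (post-nasal voicing): no segment meets the environment; /waupoitihhiaxime/ is unchanged.
Rule 2 (intervocalic spirantization): /p/ is a stop between vowels /u/ and /o/, so it spirantizes to the fricative [f]. /t/ is a stop between vowels /i/ and /i/, so it spirantizes to the fricative [s]. /waupoitihhiaxime/ → waufoisihhiaxime.
Rule 3 (degemination): /hh/ is a geminate; the first /h/ deletes. /waufoisihhiaxime/ → waufoisihiaxime.
Rule 4 (final vowel raising): /e/ is a mid vowel in word-final position, so it raises to [i]. /waufoisihiaxime/ → waufoisihiaximi.

waufoisihiaximi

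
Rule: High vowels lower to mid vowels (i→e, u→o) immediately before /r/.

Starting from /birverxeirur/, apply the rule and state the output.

/i/ is a high vowel immediately before /r/, so it lowers to [e].
/i/ is a high vowel immediately before /r/, so it lowers to [e].
/u/ is a high vowel immediately before /r/, so it lowers to [o].
Surface form: [berverxeeror].

berverxeeror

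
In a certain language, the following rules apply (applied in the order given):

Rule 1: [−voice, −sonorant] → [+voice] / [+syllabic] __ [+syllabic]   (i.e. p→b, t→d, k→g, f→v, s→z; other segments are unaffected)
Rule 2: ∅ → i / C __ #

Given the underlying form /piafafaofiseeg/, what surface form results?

piavavaovizeegi

Rule 1 (intervocalic voicing): /f/ is a voiceless obstruent between vowels /a/ and /a/, so it voices to [v]. /f/ is a voiceless obstruent between vowels /a/ and /a/, so it voices to [v]. /f/ is a voiceless obstruent between vowels /o/ and /i/, so it voices to [v]. /s/ is a voiceless obstruent between vowels /i/ and /e/, so it voices to [z]. /piafafaofiseeg/ → piavavaovizeeg.
Rule 2 (final i-epenthesis): the form ends in the consonant /g/, so [i] is inserted word-finally. /piavavaovizeeg/ → piavavaovizeegi.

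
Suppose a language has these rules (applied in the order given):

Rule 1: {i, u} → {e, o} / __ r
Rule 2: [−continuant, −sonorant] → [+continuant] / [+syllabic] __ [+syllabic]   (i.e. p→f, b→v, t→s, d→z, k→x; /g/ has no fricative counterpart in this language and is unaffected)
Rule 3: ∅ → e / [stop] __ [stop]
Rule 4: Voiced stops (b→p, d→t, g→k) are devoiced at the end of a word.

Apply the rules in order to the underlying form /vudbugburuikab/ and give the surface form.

vudebugeboruixap

Rule 1 (pre-rhotic lowering): /u/ is a high vowel immediately before /r/, so it lowers to [o]. /vudbugburuikab/ → vudbugboruikab.
Rule 2 (intervocalic spirantization): /k/ is a stop between vowels /i/ and /a/, so it spirantizes to the fricative [x]. /vudbugboruikab/ → vudbugboruixab.
Rule 3 (stop-cluster e-epenthesis): /d/ and /b/ form a stop–stop cluster, so [e] is inserted between them. /g/ and /b/ form a stop–stop cluster, so [e] is inserted between them. /vudbugboruixab/ → vudebugeboruixab.
Rule 4 (final devoicing): /b/ is a voiced stop in word-final position, so it devoices to [p]. /vudebugeboruixab/ → vudebugeboruixap.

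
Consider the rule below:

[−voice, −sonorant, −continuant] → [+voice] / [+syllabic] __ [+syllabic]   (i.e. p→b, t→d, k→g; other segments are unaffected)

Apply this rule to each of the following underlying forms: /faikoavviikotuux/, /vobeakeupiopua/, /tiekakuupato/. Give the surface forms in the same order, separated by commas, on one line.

faigoavviigoduux, vobeageubiobua, tiegaguubado

/faikoavviikotuux/: /k/ is a voiceless stop between vowels /i/ and /o/, so it voices to [g]. /k/ is a voiceless stop between vowels /i/ and /o/, so it voices to [g]. /t/ is a voiceless stop between vowels /o/ and /u/, so it voices to [d]. → [faigoavviigoduux].
/vobeakeupiopua/: /k/ is a voiceless stop between vowels /a/ and /e/, so it voices to [g]. /p/ is a voiceless stop between vowels /u/ and /i/, so it voices to [b]. /p/ is a voiceless stop between vowels /o/ and /u/, so it voices to [b]. → [vobeageubiobua].
/tiekakuupato/: /k/ is a voiceless stop between vowels /e/ and /a/, so it voices to [g]. /k/ is a voiceless stop between vowels /a/ and /u/, so it voices to [g]. /p/ is a voiceless stop between vowels /u/ and /a/, so it voices to [b]. /t/ is a voiceless stop between vowels /a/ and /o/, so it voices to [d]. → [tiegaguubado].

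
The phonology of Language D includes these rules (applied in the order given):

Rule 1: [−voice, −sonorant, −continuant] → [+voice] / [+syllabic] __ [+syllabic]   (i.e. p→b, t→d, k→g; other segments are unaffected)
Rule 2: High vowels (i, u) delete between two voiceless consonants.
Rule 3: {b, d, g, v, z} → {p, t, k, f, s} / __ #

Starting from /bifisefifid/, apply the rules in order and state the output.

Rule 1 (intervocalic voicing): no segment meets the environment; /bifisefifid/ is unchanged.
Rule 2 (high vowel syncope): /i/ is a high vowel flanked by voiceless consonants /f/ and /s/, so it deletes. /i/ is a high vowel flanked by voiceless consonants /f/ and /f/, so it deletes. /bifisefifid/ → bifseffid.
Rule 3 (final devoicing): /d/ is a voiced obstruent in word-final position, so it devoices to [t]. /bifseffid/ → bifseffit.

bifseffit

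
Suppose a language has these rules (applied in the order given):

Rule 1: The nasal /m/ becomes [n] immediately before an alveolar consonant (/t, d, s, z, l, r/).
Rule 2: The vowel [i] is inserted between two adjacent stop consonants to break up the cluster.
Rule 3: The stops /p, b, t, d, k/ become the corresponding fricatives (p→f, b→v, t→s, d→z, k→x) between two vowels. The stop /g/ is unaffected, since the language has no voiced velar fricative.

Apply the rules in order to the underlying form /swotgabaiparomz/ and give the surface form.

Rule 1 (nasal place assimilation): /m/ precedes the alveolar consonant /z/, so it assimilates in place to [n]. /swotgabaiparomz/ → swotgabaiparonz.
Rule 2 (stop-cluster i-epenthesis): /t/ and /g/ form a stop–stop cluster, so [i] is inserted between them. /swotgabaiparonz/ → swotigabaiparonz.
Rule 3 (intervocalic spirantization): /t/ is a stop between vowels /o/ and /i/, so it spirantizes to the fricative [s]. /b/ is a stop between vowels /a/ and /a/, so it spirantizes to the fricative [v]. /p/ is a stop between vowels /i/ and /a/, so it spirantizes to the fricative [f]. /swotigabaiparonz/ → swosigavaifaronz.

swosigavaifaronz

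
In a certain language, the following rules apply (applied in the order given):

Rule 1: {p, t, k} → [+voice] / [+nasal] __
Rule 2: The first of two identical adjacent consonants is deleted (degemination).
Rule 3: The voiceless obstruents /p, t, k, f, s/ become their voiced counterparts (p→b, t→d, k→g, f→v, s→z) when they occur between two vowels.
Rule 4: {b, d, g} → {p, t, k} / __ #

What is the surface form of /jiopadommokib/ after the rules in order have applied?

jiobadomogip

Rule 1 (post-nasal voicing): no segment meets the environment; /jiopadommokib/ is unchanged.
Rule 2 (degemination): /mm/ is a geminate; the first /m/ deletes. /jiopadommokib/ → jiopadomokib.
Rule 3 (intervocalic voicing): /p/ is a voiceless obstruent between vowels /o/ and /a/, so it voices to [b]. /k/ is a voiceless obstruent between vowels /o/ and /i/, so it voices to [g]. /jiopadomokib/ → jiobadomogib.
Rule 4 (final devoicing): /b/ is a voiced stop in word-final position, so it devoices to [p]. /jiobadomogib/ → jiobadomogip.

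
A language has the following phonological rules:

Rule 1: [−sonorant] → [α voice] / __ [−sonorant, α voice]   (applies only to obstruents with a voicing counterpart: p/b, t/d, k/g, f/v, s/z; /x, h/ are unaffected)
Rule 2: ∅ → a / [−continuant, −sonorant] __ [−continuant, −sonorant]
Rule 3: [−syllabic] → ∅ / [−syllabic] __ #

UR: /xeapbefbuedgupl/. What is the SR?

Rule 1 (regressive voicing assimilation): /p/ precedes the voiced obstruent /b/, so it voices to [b] by assimilation. /f/ precedes the voiced obstruent /b/, so it voices to [v] by assimilation. /xeapbefbuedgupl/ → xeabbevbuedgupl.
Rule 2 (stop-cluster a-epenthesis): /b/ and /b/ form a stop–stop cluster, so [a] is inserted between them. /d/ and /g/ form a stop–stop cluster, so [a] is inserted between them. /xeabbevbuedgupl/ → xeababevbuedagupl.
Rule 3 (final cluster simplification): /l/ is the second consonant of a word-final cluster /pl/, so it deletes. /xeababevbuedagupl/ → xeababevbuedagup.

xeababevbuedagup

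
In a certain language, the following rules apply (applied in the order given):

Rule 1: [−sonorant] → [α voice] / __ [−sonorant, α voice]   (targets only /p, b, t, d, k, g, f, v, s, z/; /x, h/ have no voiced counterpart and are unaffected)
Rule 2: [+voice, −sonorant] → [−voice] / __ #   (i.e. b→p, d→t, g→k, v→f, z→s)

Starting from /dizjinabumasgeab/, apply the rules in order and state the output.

Rule 1 (regressive voicing assimilation): /s/ precedes the voiced obstruent /g/, so it voices to [z] by assimilation. /dizjinabumasgeab/ → dizjinabumazgeab.
Rule 2 (final devoicing): /b/ is a voiced obstruent in word-final position, so it devoices to [p]. /dizjinabumazgeab/ → dizjinabumazgeap.

dizjinabumazgeap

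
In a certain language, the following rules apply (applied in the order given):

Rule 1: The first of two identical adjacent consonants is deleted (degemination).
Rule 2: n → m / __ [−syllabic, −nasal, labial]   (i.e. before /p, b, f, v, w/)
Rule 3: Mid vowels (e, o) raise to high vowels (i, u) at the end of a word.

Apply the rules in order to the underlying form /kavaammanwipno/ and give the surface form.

Rule 1 (degemination): /mm/ is a geminate; the first /m/ deletes. /kavaammanwipno/ → kavaamanwipno.
Rule 2 (nasal place assimilation): /n/ precedes the labial consonant /w/, so it assimilates in place to [m]. /kavaamanwipno/ → kavaamamwipno.
Rule 3 (final vowel raising): /o/ is a mid vowel in word-final position, so it raises to [u]. /kavaamamwipno/ → kavaamamwipnu.

kavaamamwipnu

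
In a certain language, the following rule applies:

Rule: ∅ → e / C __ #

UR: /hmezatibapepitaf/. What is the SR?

the form ends in the consonant /f/, so [e] is inserted word-finally.
Surface form: [hmezatibapepitafe].

hmezatibapepitafe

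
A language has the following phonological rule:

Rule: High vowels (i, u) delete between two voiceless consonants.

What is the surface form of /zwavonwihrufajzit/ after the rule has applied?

zwavonwihrufajzit

No segment of /zwavonwihrufajzit/ meets the structural description of the rule, so the form surfaces unchanged.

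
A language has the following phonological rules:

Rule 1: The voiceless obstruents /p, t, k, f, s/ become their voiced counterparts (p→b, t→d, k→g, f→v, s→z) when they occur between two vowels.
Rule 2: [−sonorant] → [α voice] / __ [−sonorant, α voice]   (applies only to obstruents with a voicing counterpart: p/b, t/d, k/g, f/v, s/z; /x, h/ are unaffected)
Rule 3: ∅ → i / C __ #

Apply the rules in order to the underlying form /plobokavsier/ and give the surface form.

Rule 1 (intervocalic voicing): /k/ is a voiceless obstruent between vowels /o/ and /a/, so it voices to [g]. /plobokavsier/ → plobogavsier.
Rule 2 (regressive voicing assimilation): /v/ precedes the voiceless obstruent /s/, so it devoices to [f] by assimilation. /plobogavsier/ → plobogafsier.
Rule 3 (final i-epenthesis): the form ends in the consonant /r/, so [i] is inserted word-finally. /plobogafsier/ → plobogafsieri.

plobogafsieri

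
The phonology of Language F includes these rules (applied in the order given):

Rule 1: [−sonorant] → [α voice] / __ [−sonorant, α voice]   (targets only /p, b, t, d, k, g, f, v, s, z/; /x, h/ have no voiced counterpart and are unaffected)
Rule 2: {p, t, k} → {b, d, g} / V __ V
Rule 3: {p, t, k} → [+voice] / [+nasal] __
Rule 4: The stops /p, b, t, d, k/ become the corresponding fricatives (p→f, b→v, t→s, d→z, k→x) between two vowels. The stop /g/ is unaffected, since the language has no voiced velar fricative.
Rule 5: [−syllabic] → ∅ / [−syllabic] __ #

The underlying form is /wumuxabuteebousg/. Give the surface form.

wumuxavuzeevouz

Rule 1 (regressive voicing assimilation): /s/ precedes the voiced obstruent /g/, so it voices to [z] by assimilation. /wumuxabuteebousg/ → wumuxabuteebouzg.
Rule 2 (intervocalic voicing): /t/ is a voiceless stop between vowels /u/ and /e/, so it voices to [d]. /wumuxabuteebouzg/ → wumuxabudeebouzg.
Rule 3 (post-nasal voicing): no segment meets the environment; /wumuxabudeebouzg/ is unchanged.
Rule 4 (intervocalic spirantization): /b/ is a stop between vowels /a/ and /u/, so it spirantizes to the fricative [v]. /d/ is a stop between vowels /u/ and /e/, so it spirantizes to the fricative [z]. /b/ is a stop between vowels /e/ and /o/, so it spirantizes to the fricative [v]. /wumuxabudeebouzg/ → wumuxavuzeevouzg.
Rule 5 (final cluster simplification): /g/ is the second consonant of a word-final cluster /zg/, so it deletes. /wumuxavuzeevouzg/ → wumuxavuzeevouz.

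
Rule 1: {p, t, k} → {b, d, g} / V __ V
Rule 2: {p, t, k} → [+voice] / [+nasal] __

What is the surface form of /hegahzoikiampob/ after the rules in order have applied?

Rule 1 (intervocalic voicing): /k/ is a voiceless stop between vowels /i/ and /i/, so it voices to [g]. /hegahzoikiampob/ → hegahzoigiampob.
Rule 2 (post-nasal voicing): /p/ is a voiceless stop immediately after the nasal /m/, so it voices to [b]. /hegahzoigiampob/ → hegahzoigiambob.

hegahzoigiambob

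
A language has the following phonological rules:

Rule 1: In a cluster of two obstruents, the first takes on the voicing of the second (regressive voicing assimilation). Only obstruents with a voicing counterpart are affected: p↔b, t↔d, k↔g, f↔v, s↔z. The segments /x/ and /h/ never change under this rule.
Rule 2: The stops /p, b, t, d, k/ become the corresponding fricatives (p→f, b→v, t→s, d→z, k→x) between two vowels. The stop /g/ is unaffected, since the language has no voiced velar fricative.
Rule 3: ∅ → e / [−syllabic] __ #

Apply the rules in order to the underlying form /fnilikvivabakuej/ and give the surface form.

fniligvivavaxueje

Rule 1 (regressive voicing assimilation): /k/ precedes the voiced obstruent /v/, so it voices to [g] by assimilation. /fnilikvivabakuej/ → fniligvivabakuej.
Rule 2 (intervocalic spirantization): /b/ is a stop between vowels /a/ and /a/, so it spirantizes to the fricative [v]. /k/ is a stop between vowels /a/ and /u/, so it spirantizes to the fricative [x]. /fniligvivabakuej/ → fniligvivavaxuej.
Rule 3 (final e-epenthesis): the form ends in the consonant /j/, so [e] is inserted word-finally. /fniligvivavaxuej/ → fniligvivavaxueje.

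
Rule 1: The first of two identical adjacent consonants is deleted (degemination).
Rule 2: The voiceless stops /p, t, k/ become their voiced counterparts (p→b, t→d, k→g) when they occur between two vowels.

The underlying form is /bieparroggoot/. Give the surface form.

biebarogoot

Rule 1 (degemination): /rr/ is a geminate; the first /r/ deletes. /gg/ is a geminate; the first /g/ deletes. /bieparroggoot/ → bieparogoot.
Rule 2 (intervocalic voicing): /p/ is a voiceless stop between vowels /e/ and /a/, so it voices to [b]. /bieparogoot/ → biebarogoot.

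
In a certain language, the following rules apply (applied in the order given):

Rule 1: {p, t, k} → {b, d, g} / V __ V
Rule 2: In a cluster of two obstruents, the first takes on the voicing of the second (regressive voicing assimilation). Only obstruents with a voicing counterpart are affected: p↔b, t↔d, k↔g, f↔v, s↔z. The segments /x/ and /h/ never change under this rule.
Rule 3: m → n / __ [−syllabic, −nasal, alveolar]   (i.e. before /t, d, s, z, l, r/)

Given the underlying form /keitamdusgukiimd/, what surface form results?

keidanduzgugiind

Rule 1 (intervocalic voicing): /t/ is a voiceless stop between vowels /i/ and /a/, so it voices to [d]. /k/ is a voiceless stop between vowels /u/ and /i/, so it voices to [g]. /keitamdusgukiimd/ → keidamdusgugiimd.
Rule 2 (regressive voicing assimilation): /s/ precedes the voiced obstruent /g/, so it voices to [z] by assimilation. /keidamdusgugiimd/ → keidamduzgugiimd.
Rule 3 (nasal place assimilation): /m/ precedes the alveolar consonant /d/, so it assimilates in place to [n]. /m/ precedes the alveolar consonant /d/, so it assimilates in place to [n]. /keidamduzgugiimd/ → keidanduzgugiind.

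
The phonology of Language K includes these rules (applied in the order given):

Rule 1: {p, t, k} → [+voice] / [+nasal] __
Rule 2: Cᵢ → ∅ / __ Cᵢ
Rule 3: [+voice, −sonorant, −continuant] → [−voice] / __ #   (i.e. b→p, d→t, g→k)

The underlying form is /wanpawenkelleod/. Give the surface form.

Rule 1 (post-nasal voicing): /p/ is a voiceless stop immediately after the nasal /n/, so it voices to [b]. /k/ is a voiceless stop immediately after the nasal /n/, so it voices to [g]. /wanpawenkelleod/ → wanbawengelleod.
Rule 2 (degemination): /ll/ is a geminate; the first /l/ deletes. /wanbawengelleod/ → wanbawengeleod.
Rule 3 (final devoicing): /d/ is a voiced stop in word-final position, so it devoices to [t]. /wanbawengeleod/ → wanbawengeleot.

wanbawengeleot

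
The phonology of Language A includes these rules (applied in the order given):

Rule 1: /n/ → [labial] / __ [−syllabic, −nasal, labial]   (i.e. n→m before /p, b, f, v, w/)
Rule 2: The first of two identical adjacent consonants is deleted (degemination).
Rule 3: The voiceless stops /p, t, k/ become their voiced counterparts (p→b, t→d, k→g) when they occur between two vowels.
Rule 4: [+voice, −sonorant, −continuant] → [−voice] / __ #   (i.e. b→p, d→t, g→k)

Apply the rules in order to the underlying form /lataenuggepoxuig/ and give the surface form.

Rule 1 (nasal place assimilation): no segment meets the environment; /lataenuggepoxuig/ is unchanged.
Rule 2 (degemination): /gg/ is a geminate; the first /g/ deletes. /lataenuggepoxuig/ → lataenugepoxuig.
Rule 3 (intervocalic voicing): /t/ is a voiceless stop between vowels /a/ and /a/, so it voices to [d]. /p/ is a voiceless stop between vowels /e/ and /o/, so it voices to [b]. /lataenugepoxuig/ → ladaenugeboxuig.
Rule 4 (final devoicing): /g/ is a voiced stop in word-final position, so it devoices to [k]. /ladaenugeboxuig/ → ladaenugeboxuik.

ladaenugeboxuik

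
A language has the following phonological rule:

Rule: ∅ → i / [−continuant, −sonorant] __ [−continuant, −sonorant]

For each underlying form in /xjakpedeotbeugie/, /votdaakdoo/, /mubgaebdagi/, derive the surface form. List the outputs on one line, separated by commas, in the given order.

xjakipedeotibeugie, votidaakidoo, mubigaebidagi

/xjakpedeotbeugie/: /k/ and /p/ form a stop–stop cluster, so [i] is inserted between them. /t/ and /b/ form a stop–stop cluster, so [i] is inserted between them. → [xjakipedeotibeugie].
/votdaakdoo/: /t/ and /d/ form a stop–stop cluster, so [i] is inserted between them. /k/ and /d/ form a stop–stop cluster, so [i] is inserted between them. → [votidaakidoo].
/mubgaebdagi/: /b/ and /g/ form a stop–stop cluster, so [i] is inserted between them. /b/ and /d/ form a stop–stop cluster, so [i] is inserted between them. → [mubigaebidagi].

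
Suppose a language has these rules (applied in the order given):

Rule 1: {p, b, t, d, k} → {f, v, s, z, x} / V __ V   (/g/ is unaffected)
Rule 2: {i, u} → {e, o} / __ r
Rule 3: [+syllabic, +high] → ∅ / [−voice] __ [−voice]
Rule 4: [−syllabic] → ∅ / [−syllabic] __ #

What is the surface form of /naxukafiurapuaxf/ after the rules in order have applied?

naxxafiorafuax

Rule 1 (intervocalic spirantization): /k/ is a stop between vowels /u/ and /a/, so it spirantizes to the fricative [x]. /p/ is a stop between vowels /a/ and /u/, so it spirantizes to the fricative [f]. /naxukafiurapuaxf/ → naxuxafiurafuaxf.
Rule 2 (pre-rhotic lowering): /u/ is a high vowel immediately before /r/, so it lowers to [o]. /naxuxafiurafuaxf/ → naxuxafiorafuaxf.
Rule 3 (high vowel syncope): /u/ is a high vowel flanked by voiceless consonants /x/ and /x/, so it deletes. /naxuxafiorafuaxf/ → naxxafiorafuaxf.
Rule 4 (final cluster simplification): /f/ is the second consonant of a word-final cluster /xf/, so it deletes. /naxxafiorafuaxf/ → naxxafiorafuax.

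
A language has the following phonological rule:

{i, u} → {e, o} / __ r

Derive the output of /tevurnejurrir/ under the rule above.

/u/ is a high vowel immediately before /r/, so it lowers to [o].
/u/ is a high vowel immediately before /r/, so it lowers to [o].
/i/ is a high vowel immediately before /r/, so it lowers to [e].
Surface form: [tevornejorrer].

tevornejorrer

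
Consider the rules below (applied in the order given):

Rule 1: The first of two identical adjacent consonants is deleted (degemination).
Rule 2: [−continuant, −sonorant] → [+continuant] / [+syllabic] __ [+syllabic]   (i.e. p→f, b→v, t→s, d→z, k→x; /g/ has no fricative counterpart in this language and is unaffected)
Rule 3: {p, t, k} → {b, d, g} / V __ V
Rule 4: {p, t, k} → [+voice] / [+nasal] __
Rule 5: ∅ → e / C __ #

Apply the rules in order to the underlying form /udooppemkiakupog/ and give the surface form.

Rule 1 (degemination): /pp/ is a geminate; the first /p/ deletes. /udooppemkiakupog/ → udoopemkiakupog.
Rule 2 (intervocalic spirantization): /d/ is a stop between vowels /u/ and /o/, so it spirantizes to the fricative [z]. /p/ is a stop between vowels /o/ and /e/, so it spirantizes to the fricative [f]. /k/ is a stop between vowels /a/ and /u/, so it spirantizes to the fricative [x]. /p/ is a stop between vowels /u/ and /o/, so it spirantizes to the fricative [f]. /udoopemkiakupog/ → uzoofemkiaxufog.
Rule 3 (intervocalic voicing): no segment meets the environment; /uzoofemkiaxufog/ is unchanged.
Rule 4 (post-nasal voicing): /k/ is a voiceless stop immediately after the nasal /m/, so it voices to [g]. /uzoofemkiaxufog/ → uzoofemgiaxufog.
Rule 5 (final e-epenthesis): the form ends in the consonant /g/, so [e] is inserted word-finally. /uzoofemgiaxufog/ → uzoofemgiaxufoge.

uzoofemgiaxufoge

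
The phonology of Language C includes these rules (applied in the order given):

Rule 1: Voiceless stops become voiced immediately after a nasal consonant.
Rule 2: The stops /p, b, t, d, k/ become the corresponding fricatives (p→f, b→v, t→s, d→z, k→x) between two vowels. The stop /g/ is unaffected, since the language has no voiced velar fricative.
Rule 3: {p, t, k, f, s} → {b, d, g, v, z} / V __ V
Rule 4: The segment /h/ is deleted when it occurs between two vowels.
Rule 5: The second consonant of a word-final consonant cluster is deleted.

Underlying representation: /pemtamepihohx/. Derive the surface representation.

Rule 1 (post-nasal voicing): /t/ is a voiceless stop immediately after the nasal /m/, so it voices to [d]. /pemtamepihohx/ → pemdamepihohx.
Rule 2 (intervocalic spirantization): /p/ is a stop between vowels /e/ and /i/, so it spirantizes to the fricative [f]. /pemdamepihohx/ → pemdamefihohx.
Rule 3 (intervocalic voicing): /f/ is a voiceless obstruent between vowels /e/ and /i/, so it voices to [v]. /pemdamefihohx/ → pemdamevihohx.
Rule 4 (intervocalic h-deletion): /h/ occurs between vowels /i/ and /o/, so it deletes. /pemdamevihohx/ → pemdameviohx.
Rule 5 (final cluster simplification): /x/ is the second consonant of a word-final cluster /hx/, so it deletes. /pemdameviohx/ → pemdamevioh.

pemdamevioh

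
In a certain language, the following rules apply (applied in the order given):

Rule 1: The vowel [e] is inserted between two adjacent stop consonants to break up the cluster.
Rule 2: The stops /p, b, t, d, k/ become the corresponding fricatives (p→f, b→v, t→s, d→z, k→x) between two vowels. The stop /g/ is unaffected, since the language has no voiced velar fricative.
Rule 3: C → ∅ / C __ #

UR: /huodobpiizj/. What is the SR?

huozovefiiz

Rule 1 (stop-cluster e-epenthesis): /b/ and /p/ form a stop–stop cluster, so [e] is inserted between them. /huodobpiizj/ → huodobepiizj.
Rule 2 (intervocalic spirantization): /d/ is a stop between vowels /o/ and /o/, so it spirantizes to the fricative [z]. /b/ is a stop between vowels /o/ and /e/, so it spirantizes to the fricative [v]. /p/ is a stop between vowels /e/ and /i/, so it spirantizes to the fricative [f]. /huodobepiizj/ → huozovefiizj.
Rule 3 (final cluster simplification): /j/ is the second consonant of a word-final cluster /zj/, so it deletes. /huozovefiizj/ → huozovefiiz.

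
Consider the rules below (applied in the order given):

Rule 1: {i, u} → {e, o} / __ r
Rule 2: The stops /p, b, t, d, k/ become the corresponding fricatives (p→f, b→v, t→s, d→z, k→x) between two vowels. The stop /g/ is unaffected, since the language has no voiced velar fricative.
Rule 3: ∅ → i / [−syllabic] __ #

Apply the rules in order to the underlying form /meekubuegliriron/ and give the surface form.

meexuvueglereroni

Rule 1 (pre-rhotic lowering): /i/ is a high vowel immediately before /r/, so it lowers to [e]. /i/ is a high vowel immediately before /r/, so it lowers to [e]. /meekubuegliriron/ → meekubueglereron.
Rule 2 (intervocalic spirantization): /k/ is a stop between vowels /e/ and /u/, so it spirantizes to the fricative [x]. /b/ is a stop between vowels /u/ and /u/, so it spirantizes to the fricative [v]. /meekubueglereron/ → meexuvueglereron.
Rule 3 (final i-epenthesis): the form ends in the consonant /n/, so [i] is inserted word-finally. /meexuvueglereron/ → meexuvueglereroni.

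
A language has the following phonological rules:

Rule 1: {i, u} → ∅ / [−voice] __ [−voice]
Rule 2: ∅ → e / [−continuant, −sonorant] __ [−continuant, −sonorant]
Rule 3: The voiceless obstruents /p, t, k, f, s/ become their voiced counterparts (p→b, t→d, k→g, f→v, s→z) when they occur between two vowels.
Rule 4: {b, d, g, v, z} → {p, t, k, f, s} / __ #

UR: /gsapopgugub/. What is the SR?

Rule 1 (high vowel syncope): no segment meets the environment; /gsapopgugub/ is unchanged.
Rule 2 (stop-cluster e-epenthesis): /p/ and /g/ form a stop–stop cluster, so [e] is inserted between them. /gsapopgugub/ → gsapopegugub.
Rule 3 (intervocalic voicing): /p/ is a voiceless obstruent between vowels /a/ and /o/, so it voices to [b]. /p/ is a voiceless obstruent between vowels /o/ and /e/, so it voices to [b]. /gsapopegugub/ → gsabobegugub.
Rule 4 (final devoicing): /b/ is a voiced obstruent in word-final position, so it devoices to [p]. /gsabobegugub/ → gsabobegugup.

gsabobegugup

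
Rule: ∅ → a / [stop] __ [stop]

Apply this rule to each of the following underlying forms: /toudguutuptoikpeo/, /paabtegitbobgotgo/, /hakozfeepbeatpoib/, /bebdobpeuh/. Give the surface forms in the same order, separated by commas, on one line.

toudaguutupatoikapeo, paabategitabobagotago, hakozfeepabeatapoib, bebadobapeuh

/toudguutuptoikpeo/: /d/ and /g/ form a stop–stop cluster, so [a] is inserted between them. /p/ and /t/ form a stop–stop cluster, so [a] is inserted between them. /k/ and /p/ form a stop–stop cluster, so [a] is inserted between them. → [toudaguutupatoikapeo].
/paabtegitbobgotgo/: /b/ and /t/ form a stop–stop cluster, so [a] is inserted between them. /t/ and /b/ form a stop–stop cluster, so [a] is inserted between them. /b/ and /g/ form a stop–stop cluster, so [a] is inserted between them. /t/ and /g/ form a stop–stop cluster, so [a] is inserted between them. → [paabategitabobagotago].
/hakozfeepbeatpoib/: /p/ and /b/ form a stop–stop cluster, so [a] is inserted between them. /t/ and /p/ form a stop–stop cluster, so [a] is inserted between them. → [hakozfeepabeatapoib].
/bebdobpeuh/: /b/ and /d/ form a stop–stop cluster, so [a] is inserted between them. /b/ and /p/ form a stop–stop cluster, so [a] is inserted between them. → [bebadobapeuh].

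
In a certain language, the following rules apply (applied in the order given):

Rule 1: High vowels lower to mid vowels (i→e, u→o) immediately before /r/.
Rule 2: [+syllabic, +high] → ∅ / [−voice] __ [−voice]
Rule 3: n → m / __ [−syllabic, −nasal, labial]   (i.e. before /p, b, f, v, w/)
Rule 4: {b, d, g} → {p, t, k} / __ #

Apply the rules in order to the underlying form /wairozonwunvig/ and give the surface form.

Rule 1 (pre-rhotic lowering): /i/ is a high vowel immediately before /r/, so it lowers to [e]. /wairozonwunvig/ → waerozonwunvig.
Rule 2 (high vowel syncope): no segment meets the environment; /waerozonwunvig/ is unchanged.
Rule 3 (nasal place assimilation): /n/ precedes the labial consonant /w/, so it assimilates in place to [m]. /n/ precedes the labial consonant /v/, so it assimilates in place to [m]. /waerozonwunvig/ → waerozomwumvig.
Rule 4 (final devoicing): /g/ is a voiced stop in word-final position, so it devoices to [k]. /waerozomwumvig/ → waerozomwumvik.

waerozomwumvik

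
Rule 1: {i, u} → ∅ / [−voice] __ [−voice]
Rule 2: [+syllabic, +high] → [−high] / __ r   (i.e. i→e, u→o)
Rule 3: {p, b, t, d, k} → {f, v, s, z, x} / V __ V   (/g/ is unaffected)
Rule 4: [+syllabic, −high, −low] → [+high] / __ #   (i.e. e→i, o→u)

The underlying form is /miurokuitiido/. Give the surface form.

mioroxuisiizu

Rule 1 (high vowel syncope): no segment meets the environment; /miurokuitiido/ is unchanged.
Rule 2 (pre-rhotic lowering): /u/ is a high vowel immediately before /r/, so it lowers to [o]. /miurokuitiido/ → miorokuitiido.
Rule 3 (intervocalic spirantization): /k/ is a stop between vowels /o/ and /u/, so it spirantizes to the fricative [x]. /t/ is a stop between vowels /i/ and /i/, so it spirantizes to the fricative [s]. /d/ is a stop between vowels /i/ and /o/, so it spirantizes to the fricative [z]. /miorokuitiido/ → mioroxuisiizo.
Rule 4 (final vowel raising): /o/ is a mid vowel in word-final position, so it raises to [u]. /mioroxuisiizo/ → mioroxuisiizu.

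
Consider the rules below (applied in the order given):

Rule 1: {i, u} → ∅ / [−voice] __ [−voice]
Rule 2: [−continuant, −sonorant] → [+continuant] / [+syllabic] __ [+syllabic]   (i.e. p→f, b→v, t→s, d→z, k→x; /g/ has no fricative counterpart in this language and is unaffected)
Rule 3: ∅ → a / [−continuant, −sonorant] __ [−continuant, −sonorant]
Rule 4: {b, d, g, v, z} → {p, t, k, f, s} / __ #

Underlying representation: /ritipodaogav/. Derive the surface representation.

ritapozaogaf

Rule 1 (high vowel syncope): /i/ is a high vowel flanked by voiceless consonants /t/ and /p/, so it deletes. /ritipodaogav/ → ritpodaogav.
Rule 2 (intervocalic spirantization): /d/ is a stop between vowels /o/ and /a/, so it spirantizes to the fricative [z]. /ritpodaogav/ → ritpozaogav.
Rule 3 (stop-cluster a-epenthesis): /t/ and /p/ form a stop–stop cluster, so [a] is inserted between them. /ritpozaogav/ → ritapozaogav.
Rule 4 (final devoicing): /v/ is a voiced obstruent in word-final position, so it devoices to [f]. /ritapozaogav/ → ritapozaogaf.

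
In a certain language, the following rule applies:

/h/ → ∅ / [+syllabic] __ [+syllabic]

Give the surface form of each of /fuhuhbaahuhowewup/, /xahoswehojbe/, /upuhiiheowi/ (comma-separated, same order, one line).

/fuhuhbaahuhowewup/: /h/ occurs between vowels /u/ and /u/, so it deletes. /h/ occurs between vowels /a/ and /u/, so it deletes. /h/ occurs between vowels /u/ and /o/, so it deletes. → [fuuhbaauowewup].
/xahoswehojbe/: /h/ occurs between vowels /a/ and /o/, so it deletes. /h/ occurs between vowels /e/ and /o/, so it deletes. → [xaosweojbe].
/upuhiiheowi/: /h/ occurs between vowels /u/ and /i/, so it deletes. /h/ occurs between vowels /i/ and /e/, so it deletes. → [upuiieowi].

fuuhbaauowewup, xaosweojbe, upuiieowi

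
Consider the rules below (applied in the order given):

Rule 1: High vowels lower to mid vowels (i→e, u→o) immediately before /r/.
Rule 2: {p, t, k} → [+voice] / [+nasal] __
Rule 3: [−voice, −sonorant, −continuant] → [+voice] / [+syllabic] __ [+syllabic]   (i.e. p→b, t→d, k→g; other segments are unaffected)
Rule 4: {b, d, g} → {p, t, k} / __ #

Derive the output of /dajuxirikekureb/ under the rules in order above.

dajuxerigegorep

Rule 1 (pre-rhotic lowering): /i/ is a high vowel immediately before /r/, so it lowers to [e]. /u/ is a high vowel immediately before /r/, so it lowers to [o]. /dajuxirikekureb/ → dajuxerikekoreb.
Rule 2 (post-nasal voicing): no segment meets the environment; /dajuxerikekoreb/ is unchanged.
Rule 3 (intervocalic voicing): /k/ is a voiceless stop between vowels /i/ and /e/, so it voices to [g]. /k/ is a voiceless stop between vowels /e/ and /o/, so it voices to [g]. /dajuxerikekoreb/ → dajuxerigegoreb.
Rule 4 (final devoicing): /b/ is a voiced stop in word-final position, so it devoices to [p]. /dajuxerigegoreb/ → dajuxerigegorep.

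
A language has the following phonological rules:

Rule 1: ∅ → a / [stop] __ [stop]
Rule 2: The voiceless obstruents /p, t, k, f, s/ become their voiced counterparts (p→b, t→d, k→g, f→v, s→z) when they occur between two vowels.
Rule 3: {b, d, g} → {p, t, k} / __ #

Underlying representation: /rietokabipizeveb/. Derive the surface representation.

Rule 1 (stop-cluster a-epenthesis): no segment meets the environment; /rietokabipizeveb/ is unchanged.
Rule 2 (intervocalic voicing): /t/ is a voiceless obstruent between vowels /e/ and /o/, so it voices to [d]. /k/ is a voiceless obstruent between vowels /o/ and /a/, so it voices to [g]. /p/ is a voiceless obstruent between vowels /i/ and /i/, so it voices to [b]. /rietokabipizeveb/ → riedogabibizeveb.
Rule 3 (final devoicing): /b/ is a voiced stop in word-final position, so it devoices to [p]. /riedogabibizeveb/ → riedogabibizevep.

riedogabibizevep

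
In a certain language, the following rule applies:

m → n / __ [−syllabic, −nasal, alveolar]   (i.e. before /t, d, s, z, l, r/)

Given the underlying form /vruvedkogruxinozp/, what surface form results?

No segment of /vruvedkogruxinozp/ meets the structural description of the rule, so the form surfaces unchanged.

vruvedkogruxinozp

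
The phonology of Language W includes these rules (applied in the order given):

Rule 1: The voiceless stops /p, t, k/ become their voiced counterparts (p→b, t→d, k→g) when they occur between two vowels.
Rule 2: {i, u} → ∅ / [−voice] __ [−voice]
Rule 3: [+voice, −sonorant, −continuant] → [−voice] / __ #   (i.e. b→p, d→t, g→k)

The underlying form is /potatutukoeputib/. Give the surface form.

podadudugoebudip

Rule 1 (intervocalic voicing): /t/ is a voiceless stop between vowels /o/ and /a/, so it voices to [d]. /t/ is a voiceless stop between vowels /a/ and /u/, so it voices to [d]. /t/ is a voiceless stop between vowels /u/ and /u/, so it voices to [d]. /k/ is a voiceless stop between vowels /u/ and /o/, so it voices to [g]. /p/ is a voiceless stop between vowels /e/ and /u/, so it voices to [b]. /t/ is a voiceless stop between vowels /u/ and /i/, so it voices to [d]. /potatutukoeputib/ → podadudugoebudib.
Rule 2 (high vowel syncope): no segment meets the environment; /podadudugoebudib/ is unchanged.
Rule 3 (final devoicing): /b/ is a voiced stop in word-final position, so it devoices to [p]. /podadudugoebudib/ → podadudugoebudip.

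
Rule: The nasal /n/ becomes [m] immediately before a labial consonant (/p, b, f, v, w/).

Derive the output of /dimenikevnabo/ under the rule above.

No segment of /dimenikevnabo/ meets the structural description of the rule, so the form surfaces unchanged.

dimenikevnabo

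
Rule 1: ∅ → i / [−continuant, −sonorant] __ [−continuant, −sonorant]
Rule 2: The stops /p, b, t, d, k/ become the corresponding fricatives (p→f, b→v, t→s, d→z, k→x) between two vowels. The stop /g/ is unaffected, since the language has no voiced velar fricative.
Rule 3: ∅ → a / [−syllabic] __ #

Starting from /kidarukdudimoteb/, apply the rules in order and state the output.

kizaruxizuzimoseba

Rule 1 (stop-cluster i-epenthesis): /k/ and /d/ form a stop–stop cluster, so [i] is inserted between them. /kidarukdudimoteb/ → kidarukidudimoteb.
Rule 2 (intervocalic spirantization): /d/ is a stop between vowels /i/ and /a/, so it spirantizes to the fricative [z]. /k/ is a stop between vowels /u/ and /i/, so it spirantizes to the fricative [x]. /d/ is a stop between vowels /i/ and /u/, so it spirantizes to the fricative [z]. /d/ is a stop between vowels /u/ and /i/, so it spirantizes to the fricative [z]. /t/ is a stop between vowels /o/ and /e/, so it spirantizes to the fricative [s]. /kidarukidudimoteb/ → kizaruxizuzimoseb.
Rule 3 (final a-epenthesis): the form ends in the consonant /b/, so [a] is inserted word-finally. /kizaruxizuzimoseb/ → kizaruxizuzimoseba.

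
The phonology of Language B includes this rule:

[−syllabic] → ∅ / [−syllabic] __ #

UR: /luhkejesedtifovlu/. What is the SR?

No segment of /luhkejesedtifovlu/ meets the structural description of the rule, so the form surfaces unchanged.

luhkejesedtifovlu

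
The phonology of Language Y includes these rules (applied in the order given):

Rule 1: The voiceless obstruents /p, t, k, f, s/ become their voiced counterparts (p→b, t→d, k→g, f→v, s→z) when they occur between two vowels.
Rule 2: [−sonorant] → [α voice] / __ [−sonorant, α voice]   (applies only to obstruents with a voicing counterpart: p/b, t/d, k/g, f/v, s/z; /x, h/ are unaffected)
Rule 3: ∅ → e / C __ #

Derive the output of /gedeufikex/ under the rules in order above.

Rule 1 (intervocalic voicing): /f/ is a voiceless obstruent between vowels /u/ and /i/, so it voices to [v]. /k/ is a voiceless obstruent between vowels /i/ and /e/, so it voices to [g]. /gedeufikex/ → gedeuvigex.
Rule 2 (regressive voicing assimilation): no segment meets the environment; /gedeuvigex/ is unchanged.
Rule 3 (final e-epenthesis): the form ends in the consonant /x/, so [e] is inserted word-finally. /gedeuvigex/ → gedeuvigexe.

gedeuvigexe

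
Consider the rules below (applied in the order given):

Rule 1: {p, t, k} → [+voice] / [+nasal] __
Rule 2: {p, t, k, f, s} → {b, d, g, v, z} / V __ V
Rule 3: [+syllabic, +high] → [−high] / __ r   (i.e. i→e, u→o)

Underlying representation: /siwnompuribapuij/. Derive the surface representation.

siwnomboribabuij

Rule 1 (post-nasal voicing): /p/ is a voiceless stop immediately after the nasal /m/, so it voices to [b]. /siwnompuribapuij/ → siwnomburibapuij.
Rule 2 (intervocalic voicing): /p/ is a voiceless obstruent between vowels /a/ and /u/, so it voices to [b]. /siwnomburibapuij/ → siwnomburibabuij.
Rule 3 (pre-rhotic lowering): /u/ is a high vowel immediately before /r/, so it lowers to [o]. /siwnomburibabuij/ → siwnomboribabuij.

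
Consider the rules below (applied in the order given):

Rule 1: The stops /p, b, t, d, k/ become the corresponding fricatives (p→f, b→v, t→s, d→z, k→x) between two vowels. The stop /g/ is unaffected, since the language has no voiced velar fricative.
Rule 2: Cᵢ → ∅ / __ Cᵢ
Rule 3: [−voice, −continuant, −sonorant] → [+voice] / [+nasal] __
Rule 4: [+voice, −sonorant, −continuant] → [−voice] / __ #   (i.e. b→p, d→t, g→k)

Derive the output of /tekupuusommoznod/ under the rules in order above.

texufuusomoznot

Rule 1 (intervocalic spirantization): /k/ is a stop between vowels /e/ and /u/, so it spirantizes to the fricative [x]. /p/ is a stop between vowels /u/ and /u/, so it spirantizes to the fricative [f]. /tekupuusommoznod/ → texufuusommoznod.
Rule 2 (degemination): /mm/ is a geminate; the first /m/ deletes. /texufuusommoznod/ → texufuusomoznod.
Rule 3 (post-nasal voicing): no segment meets the environment; /texufuusomoznod/ is unchanged.
Rule 4 (final devoicing): /d/ is a voiced stop in word-final position, so it devoices to [t]. /texufuusomoznod/ → texufuusomoznot.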